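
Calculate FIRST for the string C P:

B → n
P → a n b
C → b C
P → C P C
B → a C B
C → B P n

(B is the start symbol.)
FIRST sets of the non-terminals involved (from the grammar, by fixed-point iteration):
  FIRST(C) = { 'a', 'b', 'n' }

To compute FIRST(C P), process the symbols left to right:
Symbol C is a non-terminal. Add FIRST(C) \ {ε} = { 'a', 'b', 'n' }
C is not nullable (ε ∉ FIRST(C)), so stop here.
FIRST(C P) = { 'a', 'b', 'n' }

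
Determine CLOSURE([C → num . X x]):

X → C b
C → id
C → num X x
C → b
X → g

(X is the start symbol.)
Start with: [C → num . X x]
  [C → num . X x] has the dot before X: add [X → . C b], [X → . g]
  [X → . C b] has the dot before C: add [C → . id], [C → . num X x], [C → . b]
No further items can be added.

CLOSURE = { [C → . b], [C → . id], [C → . num X x], [C → num . X x], [X → . C b], [X → . g] }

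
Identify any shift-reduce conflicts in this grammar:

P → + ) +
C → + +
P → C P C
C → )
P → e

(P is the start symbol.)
No shift-reduce conflicts

Augment with P' → P and build the canonical LR(0) collection (I0 = CLOSURE({[P' → . P]}), then GOTO on every symbol after a dot until no new states appear). It has 12 states:
  I0: { [C → . )], [C → . + +], [P → . + ) +], [P → . C P C], [P → . e], [P' → . P] }  — shift
  I1: { [C → ) .] }  — reduce
  I2: { [C → + . +], [P → + . ) +] }  — shift
  I3: { [C → . )], [C → . + +], [P → . + ) +], [P → . C P C], [P → . e], [P → C . P C] }  — shift
  I4: { [P' → P .] }  — accept
  I5: { [P → e .] }  — reduce
  I6: { [C → . )], [C → . + +], [P → C P . C] }  — shift
  I7: { [C → + . +] }  — shift
  I8: { [P → C P C .] }  — reduce
  I9: { [C → + + .] }  — reduce
  I10: { [P → + ) . +] }  — shift
  I11: { [P → + ) + .] }  — reduce

No state contains both a complete item and a shift item.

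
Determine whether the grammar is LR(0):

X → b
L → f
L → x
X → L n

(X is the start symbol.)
Yes, the grammar is LR(0)

Augment with X' → X and build the canonical LR(0) collection (I0 = CLOSURE({[X' → . X]}), then GOTO on every symbol after a dot until no new states appear). It has 7 states:
  I0: { [L → . f], [L → . x], [X → . L n], [X → . b], [X' → . X] }  — shift
  I1: { [X → L . n] }  — shift
  I2: { [X' → X .] }  — accept
  I3: { [X → b .] }  — reduce
  I4: { [L → f .] }  — reduce
  I5: { [L → x .] }  — reduce
  I6: { [X → L n .] }  — reduce

Every state is either a pure shift/goto state or contains exactly one complete item and nothing to shift — no conflicts. The grammar is LR(0).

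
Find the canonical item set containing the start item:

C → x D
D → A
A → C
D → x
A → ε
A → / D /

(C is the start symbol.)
First, augment the grammar with C' → C
I₀ = CLOSURE({ [C' → . C] }):
  [C' → . C] has the dot before C: add [C → . x D]
No further items can be added.

I₀ = { [C → . x D], [C' → . C] }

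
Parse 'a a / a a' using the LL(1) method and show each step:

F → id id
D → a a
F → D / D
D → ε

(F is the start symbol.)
LL(1) parsing maintains a stack (initially the start symbol over $) and the input. At each step: if the stack top is a terminal, match it against the current input token; if it is a non-terminal N, replace it with the RHS of M[N, lookahead] (the unique production whose predict set contains the lookahead).

Stack is shown with the top on the left.

Stack      Input        Action
------------------------------
F $        a a / a a $  output F → D / D
D / D $    a a / a a $  output D → a a
a a / D $  a a / a a $  match 'a'
a / D $    a / a a $    match 'a'
/ D $      / a a $      match '/'
D $        a a $        output D → a a
a a $      a a $        match 'a'
a $        a $          match 'a'
$          $            accept

The string is accepted.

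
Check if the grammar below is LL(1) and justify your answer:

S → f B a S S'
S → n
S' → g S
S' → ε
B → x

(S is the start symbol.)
A grammar is LL(1) if for each non-terminal N with multiple productions, the predict sets of those productions are pairwise disjoint, where PREDICT(N → α) = (FIRST(α) \ {ε}) ∪ (FOLLOW(N) if α ⇒* ε).

Relevant sets:
  FOLLOW(S') = { $, 'g' }

For S:
  PREDICT(S → f B a S S') = { 'f' }
  PREDICT(S → n) = { 'n' }
For S':
  PREDICT(S' → g S) = { 'g' }
  PREDICT(S' → ε) = { $, 'g' }
B has a single production, so nothing to check there.

Conflict found: Predict set conflict for S': { 'g' }
The grammar is NOT LL(1).

Answer: No. Predict set conflict for S': { 'g' }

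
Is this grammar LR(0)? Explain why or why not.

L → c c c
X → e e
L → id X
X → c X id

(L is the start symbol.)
Yes, the grammar is LR(0)

A grammar is LR(0) if no state in the canonical LR(0) collection has:
  - both a shift item (dot before a terminal) and a complete item (shift-reduce conflict), or
  - two or more complete items (reduce-reduce conflict; the accept item [L' → L .] counts as a complete item here).

Augment with L' → L and build the canonical LR(0) collection (I0 = CLOSURE({[L' → . L]}), then GOTO on every symbol after a dot until no new states appear). It has 12 states:
  I0: { [L → . c c c], [L → . id X], [L' → . L] }  — shift
  I1: { [L' → L .] }  — accept
  I2: { [L → c . c c] }  — shift
  I3: { [L → id . X], [X → . c X id], [X → . e e] }  — shift
  I4: { [L → id X .] }  — reduce
  I5: { [X → . c X id], [X → . e e], [X → c . X id] }  — shift
  I6: { [X → e . e] }  — shift
  I7: { [X → e e .] }  — reduce
  I8: { [X → c X . id] }  — shift
  I9: { [X → c X id .] }  — reduce
  I10: { [L → c c . c] }  — shift
  I11: { [L → c c c .] }  — reduce

Every state is either a pure shift/goto state or contains exactly one complete item and nothing to shift — no conflicts. The grammar is LR(0).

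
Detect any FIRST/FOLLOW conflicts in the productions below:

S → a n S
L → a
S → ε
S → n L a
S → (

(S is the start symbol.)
A FIRST/FOLLOW conflict occurs when a non-terminal N has a nullable alternative N → β (β ⇒* ε) and another alternative N → α with FIRST(α) ∩ FOLLOW(N) ≠ ∅: on such a lookahead the parser cannot decide between expanding α and letting N vanish via β.

Nullable non-terminals: S.

S: nullable alternative(s) S → ε; FOLLOW(S) = { $ }
  S → a n S: FIRST \ {ε} = { 'a' } — disjoint from FOLLOW(S)
  S → ε: FIRST \ {ε} = { } — this is the only nullable alternative, skip
  S → n L a: FIRST \ {ε} = { 'n' } — disjoint from FOLLOW(S)
  S → (: FIRST \ {ε} = { '(' } — disjoint from FOLLOW(S)

L has no nullable alternative, so no FIRST/FOLLOW check is needed there.

No FIRST/FOLLOW conflicts found.

Answer: No FIRST/FOLLOW conflicts.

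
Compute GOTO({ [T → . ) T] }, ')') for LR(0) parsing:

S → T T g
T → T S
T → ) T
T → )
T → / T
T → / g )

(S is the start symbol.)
{ [T → ) . T], [T → . ) T], [T → . )], [T → . / T], [T → . / g )], [T → . T S] }

GOTO(I, ')') = CLOSURE({ [A → αX.β] : [A → α.Xβ] ∈ I, X = ')' })

Items with dot before ')', with the dot advanced:
  [T → . ) T] → [T → ) . T]
Closure of the advanced items:
  [T → ) . T] has the dot before T: add [T → . T S], [T → . ) T], [T → . )], [T → . / T], [T → . / g )]

GOTO = { [T → ) . T], [T → . ) T], [T → . )], [T → . / T], [T → . / g )], [T → . T S] }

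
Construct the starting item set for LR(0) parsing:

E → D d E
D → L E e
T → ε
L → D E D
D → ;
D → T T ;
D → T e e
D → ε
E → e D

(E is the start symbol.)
First, augment the grammar with E' → E
I₀ = CLOSURE({ [E' → . E] }):
  [E' → . E] has the dot before E: add [E → . D d E], [E → . e D]
  [E → . D d E] has the dot before D: add [D → . L E e], [D → . ;], [D → . T T ;], [D → . T e e], [D → .]
  [D → . L E e] has the dot before L: add [L → . D E D]
  [D → . T T ;] has the dot before T: add [T → .]
No further items can be added.

I₀ = { [D → . ;], [D → . L E e], [D → . T T ;], [D → . T e e], [D → .], [E → . D d E], [E → . e D], [E' → . E], [L → . D E D], [T → .] }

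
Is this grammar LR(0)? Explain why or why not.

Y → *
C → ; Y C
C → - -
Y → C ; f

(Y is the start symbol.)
A grammar is LR(0) if no state in the canonical LR(0) collection has:
  - both a shift item (dot before a terminal) and a complete item (shift-reduce conflict), or
  - two or more complete items (reduce-reduce conflict; the accept item [Y' → Y .] counts as a complete item here).

Augment with Y' → Y and build the canonical LR(0) collection (I0 = CLOSURE({[Y' → . Y]}), then GOTO on every symbol after a dot until no new states appear). It has 11 states:
  I0: { [C → . - -], [C → . ; Y C], [Y → . *], [Y → . C ; f], [Y' → . Y] }  — shift
  I1: { [Y → * .] }  — reduce
  I2: { [C → - . -] }  — shift
  I3: { [C → . - -], [C → . ; Y C], [C → ; . Y C], [Y → . *], [Y → . C ; f] }  — shift
  I4: { [Y → C . ; f] }  — shift
  I5: { [Y' → Y .] }  — accept
  I6: { [Y → C ; . f] }  — shift
  I7: { [Y → C ; f .] }  — reduce
  I8: { [C → . - -], [C → . ; Y C], [C → ; Y . C] }  — shift
  I9: { [C → ; Y C .] }  — reduce
  I10: { [C → - - .] }  — reduce

Every state is either a pure shift/goto state or contains exactly one complete item and nothing to shift — no conflicts. The grammar is LR(0).

Answer: Yes, the grammar is LR(0)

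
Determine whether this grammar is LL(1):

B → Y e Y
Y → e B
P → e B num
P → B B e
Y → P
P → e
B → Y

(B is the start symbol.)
A grammar is LL(1) if for each non-terminal N with multiple productions, the predict sets of those productions are pairwise disjoint, where PREDICT(N → α) = (FIRST(α) \ {ε}) ∪ (FOLLOW(N) if α ⇒* ε).

Relevant sets:
  FIRST(Y) = { 'e' }
  FIRST(P) = { 'e' }
  FIRST(B) = { 'e' }

For B:
  PREDICT(B → Y e Y) = { 'e' }
  PREDICT(B → Y) = { 'e' }
For Y:
  PREDICT(Y → e B) = { 'e' }
  PREDICT(Y → P) = { 'e' }
For P:
  PREDICT(P → e B num) = { 'e' }
  PREDICT(P → B B e) = { 'e' }
  PREDICT(P → e) = { 'e' }

Conflict found: Predict set conflict for B: { 'e' }
The grammar is NOT LL(1).

Answer: No. Predict set conflict for B: { 'e' }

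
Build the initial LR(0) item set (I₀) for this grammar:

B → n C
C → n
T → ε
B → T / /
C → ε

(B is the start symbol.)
First, augment the grammar with B' → B
I₀ = CLOSURE({ [B' → . B] }):
  [B' → . B] has the dot before B: add [B → . n C], [B → . T / /]
  [B → . T / /] has the dot before T: add [T → .]
No further items can be added.

I₀ = { [B → . T / /], [B → . n C], [B' → . B], [T → .] }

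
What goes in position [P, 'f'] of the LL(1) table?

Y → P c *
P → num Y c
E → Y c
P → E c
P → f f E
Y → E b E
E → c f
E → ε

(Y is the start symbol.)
P → E c, P → f f E

To find M[P, 'f'], we find productions for P where 'f' is in the predict set (PREDICT(N → α) = (FIRST(α) \ {ε}) ∪ (FOLLOW(N) if α ⇒* ε)).

Relevant sets:
  FIRST(E) = { 'b', 'c', 'f', 'num', ε }

P → num Y c: PREDICT = { 'num' }
P → E c: PREDICT = { 'b', 'c', 'f', 'num' }
  'f' is in predict set, so this production goes in M[P, 'f']
P → f f E: PREDICT = { 'f' }
  'f' is in predict set, so this production goes in M[P, 'f']

M[P, 'f'] = P → E c, P → f f E  (a multiply-defined cell — the grammar is not LL(1))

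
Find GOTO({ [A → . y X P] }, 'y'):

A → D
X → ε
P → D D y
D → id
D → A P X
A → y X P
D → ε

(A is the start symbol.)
{ [A → y . X P], [X → .] }

GOTO(I, 'y') = CLOSURE({ [A → αX.β] : [A → α.Xβ] ∈ I, X = 'y' })

Items with dot before 'y', with the dot advanced:
  [A → . y X P] → [A → y . X P]
Closure of the advanced items:
  [A → y . X P] has the dot before X: add [X → .]

GOTO = { [A → y . X P], [X → .] }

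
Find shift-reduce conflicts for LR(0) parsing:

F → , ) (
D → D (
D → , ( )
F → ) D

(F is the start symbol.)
A shift-reduce conflict occurs when an LR(0) state has both:
  - a complete (reduce) item [A → α .] (dot at the end), and
  - a shift item [B → β . c γ] (dot before a terminal).

Augment with F' → F and build the canonical LR(0) collection (I0 = CLOSURE({[F' → . F]}), then GOTO on every symbol after a dot until no new states appear). It has 11 states:
  I0: { [F → . ) D], [F → . , ) (], [F' → . F] }  — shift
  I1: { [D → . , ( )], [D → . D (], [F → ) . D] }  — shift
  I2: { [F → , . ) (] }  — shift
  I3: { [F' → F .] }  — accept
  I4: { [F → , ) . (] }  — shift
  I5: { [F → , ) ( .] }  — reduce
  I6: { [D → , . ( )] }  — shift
  I7: { [D → D . (], [F → ) D .] }  — shift, reduce
  I8: { [D → D ( .] }  — reduce
  I9: { [D → , ( . )] }  — shift
  I10: { [D → , ( ) .] }  — reduce

I7 contains reduce item [F → ) D .] and shift item [D → D . (] — shift-reduce conflict.

Answer: Yes — I7: [F → ) D .] vs [D → D . (]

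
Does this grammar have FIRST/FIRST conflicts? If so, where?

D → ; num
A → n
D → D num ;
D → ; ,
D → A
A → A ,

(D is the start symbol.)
Yes. D → ';' num / D → D num ';' on { ';' }; D → ';' num / D → ';' ',' on { ';' }; D → D num ';' / D → ';' ',' on { ';' }; D → D num ';' / D → A on { 'n' }; A → n / A → A ',' on { 'n' }

A FIRST/FIRST conflict occurs when two productions N → α and N → β for the same non-terminal have FIRST(α) ∩ FIRST(β) ≠ ∅ (with ε ∈ FIRST of a nullable right-hand side, so two nullable alternatives also conflict).

FIRST sets of the non-terminals at (or reachable through a nullable prefix from) the front of some alternative:
  FIRST(D) = { ';', 'n' }
  FIRST(A) = { 'n' }

Productions for D:
  D → ; num: FIRST = { ';' }
  D → D num ;: FIRST = { ';', 'n' }
  D → ; ,: FIRST = { ';' }
  D → A: FIRST = { 'n' }
Productions for A:
  A → n: FIRST = { 'n' }
  A → A ,: FIRST = { 'n' }

Conflict for D: D → ; num and D → D num ;
  Overlap: { ';' }
Conflict for D: D → ; num and D → ; ,
  Overlap: { ';' }
Conflict for D: D → D num ; and D → ; ,
  Overlap: { ';' }
Conflict for D: D → D num ; and D → A
  Overlap: { 'n' }
Conflict for A: A → n and A → A ,
  Overlap: { 'n' }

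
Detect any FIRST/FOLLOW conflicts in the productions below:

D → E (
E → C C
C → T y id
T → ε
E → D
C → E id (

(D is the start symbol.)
No FIRST/FOLLOW conflicts.

Nullable non-terminals: T.
T has a nullable alternative but only one production, so nothing to check.

C, D, E have no nullable alternative, so no FIRST/FOLLOW check is needed there.

No FIRST/FOLLOW conflicts found.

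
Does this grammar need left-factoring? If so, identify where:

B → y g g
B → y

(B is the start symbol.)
Yes, B has productions with common prefix 'y'

Left-factoring is needed when two productions for the same non-terminal
share a common prefix on the right-hand side.

Productions for B:
  B → y g g
  B → y

Found common prefix 'y' in productions for B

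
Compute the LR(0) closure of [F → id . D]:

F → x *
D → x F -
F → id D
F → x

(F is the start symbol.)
To compute CLOSURE, for each item [A → α.Bβ] where B is a non-terminal, add [B → .γ] for all productions B → γ; repeat for the newly added items until nothing changes.

Start with: [F → id . D]
  [F → id . D] has the dot before D: add [D → . x F -]
No further items can be added.

CLOSURE = { [D → . x F -], [F → id . D] }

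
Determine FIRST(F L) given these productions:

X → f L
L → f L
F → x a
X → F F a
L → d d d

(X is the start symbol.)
{ 'x' }

FIRST sets of the non-terminals involved (from the grammar, by fixed-point iteration):
  FIRST(F) = { 'x' }

To compute FIRST(F L), process the symbols left to right:
Symbol F is a non-terminal. Add FIRST(F) \ {ε} = { 'x' }
F is not nullable (ε ∉ FIRST(F)), so stop here.
FIRST(F L) = { 'x' }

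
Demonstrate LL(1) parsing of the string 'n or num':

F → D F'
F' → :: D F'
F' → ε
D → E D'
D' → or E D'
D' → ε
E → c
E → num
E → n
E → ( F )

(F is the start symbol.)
Stack is shown with the top on the left.

Stack         Input       Action
--------------------------------
F $           n or num $  output F → D F'
D F' $        n or num $  output D → E D'
E D' F' $     n or num $  output E → n
n D' F' $     n or num $  match 'n'
D' F' $       or num $    output D' → or E D'
or E D' F' $  or num $    match 'or'
E D' F' $     num $       output E → num
num D' F' $   num $       match 'num'
D' F' $       $           output D' → ε
F' $          $           output F' → ε
$             $           accept

The string is accepted.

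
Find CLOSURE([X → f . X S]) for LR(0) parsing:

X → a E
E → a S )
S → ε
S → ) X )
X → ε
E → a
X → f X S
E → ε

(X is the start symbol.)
Start with: [X → f . X S]
  [X → f . X S] has the dot before X: add [X → . a E], [X → .], [X → . f X S]
No further items can be added.

CLOSURE = { [X → . a E], [X → . f X S], [X → .], [X → f . X S] }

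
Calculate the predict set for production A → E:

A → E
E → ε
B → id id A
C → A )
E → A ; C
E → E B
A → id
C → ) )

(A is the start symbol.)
PREDICT(A → E) = (FIRST(RHS) \ {ε}) ∪ (FOLLOW(A) if ε ∈ FIRST(RHS), i.e. RHS ⇒* ε)
FIRST(E) = { ';', 'id', ε }
FIRST(E) = { ';', 'id', ε }
ε ∈ FIRST(E) (the right-hand side is nullable), so add FOLLOW(A) = { $, ')', ';', 'id' }
PREDICT(A → E) = { $, ')', ';', 'id' }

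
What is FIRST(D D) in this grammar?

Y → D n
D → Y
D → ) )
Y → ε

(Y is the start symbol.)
FIRST sets of the non-terminals involved (from the grammar, by fixed-point iteration):
  FIRST(D) = { ')', 'n', ε }

To compute FIRST(D D), process the symbols left to right:
Symbol D is a non-terminal. Add FIRST(D) \ {ε} = { ')', 'n' }
D is nullable (ε ∈ FIRST(D)), continue to the next symbol.
Symbol D is a non-terminal. Add FIRST(D) \ {ε} = { ')', 'n' }
D is nullable (ε ∈ FIRST(D)), continue to the next symbol.
All symbols are nullable, so ε is in the result.
FIRST(D D) = { ')', 'n', ε }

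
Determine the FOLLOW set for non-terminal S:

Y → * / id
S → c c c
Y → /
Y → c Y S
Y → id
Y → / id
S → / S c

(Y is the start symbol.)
In Y → c Y S: S is at the end, add FOLLOW(Y)
In S → / S c: S is followed by c, add FIRST(c) \ {ε} = { 'c' }

The FOLLOW sets referred to above (computed the same way, to a fixed point):
  FOLLOW(Y) = { $, '/', 'c' }

Taking the union: FOLLOW(S) = { $, '/', 'c' }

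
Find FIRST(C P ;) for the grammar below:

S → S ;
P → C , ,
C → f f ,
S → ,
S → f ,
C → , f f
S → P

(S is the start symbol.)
{ ',', 'f' }

FIRST sets of the non-terminals involved (from the grammar, by fixed-point iteration):
  FIRST(C) = { ',', 'f' }

To compute FIRST(C P ;), process the symbols left to right:
Symbol C is a non-terminal. Add FIRST(C) \ {ε} = { ',', 'f' }
C is not nullable (ε ∉ FIRST(C)), so stop here.
FIRST(C P ;) = { ',', 'f' }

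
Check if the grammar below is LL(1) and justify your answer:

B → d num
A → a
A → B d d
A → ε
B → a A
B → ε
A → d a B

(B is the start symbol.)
No. Predict set conflict for B: { 'd' }

Relevant sets:
  FIRST(B) = { 'a', 'd', ε }
  FOLLOW(B) = { $, 'd' }
  FOLLOW(A) = { $, 'd' }

For B:
  PREDICT(B → d num) = { 'd' }
  PREDICT(B → a A) = { 'a' }
  PREDICT(B → ε) = { $, 'd' }
For A:
  PREDICT(A → a) = { 'a' }
  PREDICT(A → B d d) = { 'a', 'd' }
  PREDICT(A → ε) = { $, 'd' }
  PREDICT(A → d a B) = { 'd' }

Conflict found: Predict set conflict for B: { 'd' }
The grammar is NOT LL(1).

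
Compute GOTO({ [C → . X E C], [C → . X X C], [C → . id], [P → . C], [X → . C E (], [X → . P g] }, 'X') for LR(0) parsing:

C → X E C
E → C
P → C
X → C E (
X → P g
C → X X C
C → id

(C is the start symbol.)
{ [C → . X E C], [C → . X X C], [C → . id], [C → X . E C], [C → X . X C], [E → . C], [P → . C], [X → . C E (], [X → . P g] }

GOTO(I, 'X') = CLOSURE({ [A → αX.β] : [A → α.Xβ] ∈ I, X = 'X' })

Items with dot before 'X', with the dot advanced:
  [C → . X E C] → [C → X . E C]
  [C → . X X C] → [C → X . X C]
Closure of the advanced items:
  [C → X . E C] has the dot before E: add [E → . C]
  [C → X . X C] has the dot before X: add [X → . C E (], [X → . P g]
  [E → . C] has the dot before C: add [C → . X E C], [C → . X X C], [C → . id]
  [X → . P g] has the dot before P: add [P → . C]

GOTO = { [C → . X E C], [C → . X X C], [C → . id], [C → X . E C], [C → X . X C], [E → . C], [P → . C], [X → . C E (], [X → . P g] }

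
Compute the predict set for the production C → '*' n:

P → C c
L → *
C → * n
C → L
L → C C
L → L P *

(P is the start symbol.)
{ '*' }

PREDICT(C → '*' n) = (FIRST(RHS) \ {ε}) ∪ (FOLLOW(C) if ε ∈ FIRST(RHS), i.e. RHS ⇒* ε)
FIRST('*' n) = { '*' }
ε ∉ FIRST('*' n), so FOLLOW(C) is not added.
PREDICT(C → '*' n) = { '*' }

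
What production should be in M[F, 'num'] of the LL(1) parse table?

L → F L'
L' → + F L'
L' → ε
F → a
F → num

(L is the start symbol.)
F → num

To find M[F, 'num'], we find productions for F where 'num' is in the predict set (PREDICT(N → α) = (FIRST(α) \ {ε}) ∪ (FOLLOW(N) if α ⇒* ε)).

F → a: PREDICT = { 'a' }
F → num: PREDICT = { 'num' }
  'num' is in predict set, so this production goes in M[F, 'num']

M[F, 'num'] = F → num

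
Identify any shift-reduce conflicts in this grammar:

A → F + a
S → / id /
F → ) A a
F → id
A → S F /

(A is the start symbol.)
No shift-reduce conflicts

A shift-reduce conflict occurs when an LR(0) state has both:
  - a complete (reduce) item [A → α .] (dot at the end), and
  - a shift item [B → β . c γ] (dot before a terminal).

Augment with A' → A and build the canonical LR(0) collection (I0 = CLOSURE({[A' → . A]}), then GOTO on every symbol after a dot until no new states appear). It has 15 states:
  I0: { [A → . F + a], [A → . S F /], [A' → . A], [F → . ) A a], [F → . id], [S → . / id /] }  — shift
  I1: { [A → . F + a], [A → . S F /], [F → ) . A a], [F → . ) A a], [F → . id], [S → . / id /] }  — shift
  I2: { [S → / . id /] }  — shift
  I3: { [A' → A .] }  — accept
  I4: { [A → F . + a] }  — shift
  I5: { [A → S . F /], [F → . ) A a], [F → . id] }  — shift
  I6: { [F → id .] }  — reduce
  I7: { [A → S F . /] }  — shift
  I8: { [A → S F / .] }  — reduce
  I9: { [A → F + . a] }  — shift
  I10: { [A → F + a .] }  — reduce
  I11: { [S → / id . /] }  — shift
  I12: { [S → / id / .] }  — reduce
  I13: { [F → ) A . a] }  — shift
  I14: { [F → ) A a .] }  — reduce

No state contains both a complete item and a shift item.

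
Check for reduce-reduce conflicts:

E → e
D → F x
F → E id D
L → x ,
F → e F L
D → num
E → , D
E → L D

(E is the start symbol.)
Augment with E' → E and build the canonical LR(0) collection (I0 = CLOSURE({[E' → . E]}), then GOTO on every symbol after a dot until no new states appear). It has 18 states:
  I0: { [E → . , D], [E → . L D], [E → . e], [E' → . E], [L → . x ,] }  — shift
  I1: { [D → . F x], [D → . num], [E → , . D], [E → . , D], [E → . L D], [E → . e], [F → . E id D], [F → . e F L], [L → . x ,] }  — shift
  I2: { [E' → E .] }  — accept
  I3: { [D → . F x], [D → . num], [E → . , D], [E → . L D], [E → . e], [E → L . D], [F → . E id D], [F → . e F L], [L → . x ,] }  — shift
  I4: { [E → e .] }  — reduce
  I5: { [L → x . ,] }  — shift
  I6: { [L → x , .] }  — reduce
  I7: { [E → L D .] }  — reduce
  I8: { [F → E . id D] }  — shift
  I9: { [D → F . x] }  — shift
  I10: { [E → . , D], [E → . L D], [E → . e], [E → e .], [F → . E id D], [F → . e F L], [F → e . F L], [L → . x ,] }  — shift, reduce
  I11: { [D → num .] }  — reduce
  I12: { [F → e F . L], [L → . x ,] }  — shift
  I13: { [F → e F L .] }  — reduce
  I14: { [D → F x .] }  — reduce
  I15: { [D → . F x], [D → . num], [E → . , D], [E → . L D], [E → . e], [F → . E id D], [F → . e F L], [F → E id . D], [L → . x ,] }  — shift
  I16: { [F → E id D .] }  — reduce
  I17: { [E → , D .] }  — reduce

No state contains more than one complete item.

Answer: No reduce-reduce conflicts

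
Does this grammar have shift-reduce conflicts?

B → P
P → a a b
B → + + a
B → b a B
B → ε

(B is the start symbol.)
A shift-reduce conflict occurs when an LR(0) state has both:
  - a complete (reduce) item [A → α .] (dot at the end), and
  - a shift item [B → β . c γ] (dot before a terminal).

Augment with B' → B and build the canonical LR(0) collection (I0 = CLOSURE({[B' → . B]}), then GOTO on every symbol after a dot until no new states appear). It has 12 states:
  I0: { [B → . + + a], [B → . P], [B → . b a B], [B → .], [B' → . B], [P → . a a b] }  — shift, reduce
  I1: { [B → + . + a] }  — shift
  I2: { [B' → B .] }  — accept
  I3: { [B → P .] }  — reduce
  I4: { [P → a . a b] }  — shift
  I5: { [B → b . a B] }  — shift
  I6: { [B → . + + a], [B → . P], [B → . b a B], [B → .], [B → b a . B], [P → . a a b] }  — shift, reduce
  I7: { [B → b a B .] }  — reduce
  I8: { [P → a a . b] }  — shift
  I9: { [P → a a b .] }  — reduce
  I10: { [B → + + . a] }  — shift
  I11: { [B → + + a .] }  — reduce

I0 contains reduce item [B → .] and shift items [B → . + + a], [B → . b a B], [P → . a a b] — shift-reduce conflict.
I6 contains reduce item [B → .] and shift items [B → . + + a], [B → . b a B], [P → . a a b] — shift-reduce conflict.

Answer: Yes — I0: [B → .] vs [B → . + + a]; I6: [B → .] vs [B → . + + a]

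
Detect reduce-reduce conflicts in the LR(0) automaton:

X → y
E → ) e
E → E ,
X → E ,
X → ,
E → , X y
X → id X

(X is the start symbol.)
Augment with X' → X and build the canonical LR(0) collection (I0 = CLOSURE({[X' → . X]}), then GOTO on every symbol after a dot until no new states appear). It has 12 states:
  I0: { [E → . ) e], [E → . , X y], [E → . E ,], [X → . ,], [X → . E ,], [X → . id X], [X → . y], [X' → . X] }  — shift
  I1: { [E → ) . e] }  — shift
  I2: { [E → , . X y], [E → . ) e], [E → . , X y], [E → . E ,], [X → , .], [X → . ,], [X → . E ,], [X → . id X], [X → . y] }  — shift, reduce
  I3: { [E → E . ,], [X → E . ,] }  — shift
  I4: { [X' → X .] }  — accept
  I5: { [E → . ) e], [E → . , X y], [E → . E ,], [X → . ,], [X → . E ,], [X → . id X], [X → . y], [X → id . X] }  — shift
  I6: { [X → y .] }  — reduce
  I7: { [X → id X .] }  — reduce
  I8: { [E → E , .], [X → E , .] }  — 2 reduces
  I9: { [E → , X . y] }  — shift
  I10: { [E → , X y .] }  — reduce
  I11: { [E → ) e .] }  — reduce

I8 contains complete items [E → E , .], [X → E , .] — reduce-reduce conflict.

Answer: Yes — I8: [E → E , .] vs [X → E , .]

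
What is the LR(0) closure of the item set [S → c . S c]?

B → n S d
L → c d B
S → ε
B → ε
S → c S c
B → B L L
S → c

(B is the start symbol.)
{ [S → . c S c], [S → . c], [S → .], [S → c . S c] }

Start with: [S → c . S c]
  [S → c . S c] has the dot before S: add [S → .], [S → . c S c], [S → . c]
No further items can be added.

CLOSURE = { [S → . c S c], [S → . c], [S → .], [S → c . S c] }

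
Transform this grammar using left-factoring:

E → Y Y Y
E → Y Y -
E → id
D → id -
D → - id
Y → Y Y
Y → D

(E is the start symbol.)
E → Y Y E'
E' → Y
E' → -
E → id
D → id -
D → - id
Y → Y Y
Y → D

Left-factoring transforms A → αβ₁ | αβ₂ into A → αA' and A' → β₁ | β₂
(α is the longest common prefix among the alternatives). Repeat until
no nonterminal has two alternatives with a common prefix.

Round 1: E has alternatives sharing prefix 'Y Y'. Introduce E': E → Y Y E'
  Add: E' → Y
  Add: E' → -

No remaining common prefixes — done.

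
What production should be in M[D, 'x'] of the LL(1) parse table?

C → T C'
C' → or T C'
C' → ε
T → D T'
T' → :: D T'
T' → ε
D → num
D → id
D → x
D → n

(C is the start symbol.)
To find M[D, 'x'], we find productions for D where 'x' is in the predict set (PREDICT(N → α) = (FIRST(α) \ {ε}) ∪ (FOLLOW(N) if α ⇒* ε)).

D → num: PREDICT = { 'num' }
D → id: PREDICT = { 'id' }
D → x: PREDICT = { 'x' }
  'x' is in predict set, so this production goes in M[D, 'x']
D → n: PREDICT = { 'n' }

M[D, 'x'] = D → x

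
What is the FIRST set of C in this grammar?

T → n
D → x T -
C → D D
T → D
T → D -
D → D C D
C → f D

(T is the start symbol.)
To compute FIRST(C), examine every production with C on the left-hand side, reading each right-hand side left to right until a non-nullable symbol is reached.

FIRST sets of the other non-terminals involved (by the same procedure, iterated to a fixed point):
  FIRST(D) = { 'x' }

From C → D D:
  - D is a non-terminal: add FIRST(D) \ {ε} = { 'x' }
    D is not nullable, so stop
From C → f D:
  - f is a terminal: add 'f' and stop

Collecting: FIRST(C) = { 'f', 'x' }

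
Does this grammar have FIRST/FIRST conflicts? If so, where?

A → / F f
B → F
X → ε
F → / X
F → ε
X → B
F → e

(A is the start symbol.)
FIRST sets of the non-terminals at (or reachable through a nullable prefix from) the front of some alternative:
  FIRST(B) = { '/', 'e', ε }

Productions for X:
  X → ε: FIRST = { ε }
  X → B: FIRST = { '/', 'e', ε }
Productions for F:
  F → / X: FIRST = { '/' }
  F → ε: FIRST = { ε }
  F → e: FIRST = { 'e' }
A, B have only one production, so no FIRST/FIRST conflict is possible there.

Conflict for X: X → ε and X → B
  Overlap: { ε }

Answer: Yes. X → ε / X → B on { ε }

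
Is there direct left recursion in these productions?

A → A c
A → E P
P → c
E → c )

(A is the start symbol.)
Yes, A is left-recursive

Direct left recursion occurs when N → N α for some non-terminal N (the right-hand side begins with the left-hand side itself).

A → A c: LEFT RECURSIVE (starts with A)
A → E P: starts with E
P → c: starts with c
E → c ): starts with c

The grammar has direct left recursion on: A.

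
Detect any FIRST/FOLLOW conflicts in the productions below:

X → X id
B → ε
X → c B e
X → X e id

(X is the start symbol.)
Nullable non-terminals: B.
B has a nullable alternative but only one production, so nothing to check.

X has no nullable alternative, so no FIRST/FOLLOW check is needed there.

No FIRST/FOLLOW conflicts found.

Answer: No FIRST/FOLLOW conflicts.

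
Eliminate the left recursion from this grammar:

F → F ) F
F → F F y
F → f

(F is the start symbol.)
F → f F'
F' → ) F F'
F' → F y F'
F' → ε

F is directly left-recursive. The standard transformation for
  A → A α₁ | ... | A α_m | β₁ | ... | β_n
is
  A  → β₁ A' | ... | β_n A'
  A' → α₁ A' | ... | α_m A' | ε

F → f becomes F → f F'
F → F ) F becomes F' → ) F F'
F → F F y becomes F' → F y F'
Add F' → ε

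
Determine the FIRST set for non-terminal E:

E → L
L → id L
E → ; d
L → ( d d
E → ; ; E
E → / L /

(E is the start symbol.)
{ '(', '/', ';', 'id' }

FIRST sets of the other non-terminals involved (by the same procedure, iterated to a fixed point):
  FIRST(L) = { '(', 'id' }

From E → L:
  - L is a non-terminal: add FIRST(L) \ {ε} = { '(', 'id' }
    L is not nullable, so stop
From E → ; d:
  - ';' is a terminal: add ';' and stop
From E → ; ; E:
  - ';' is a terminal: add ';' and stop
From E → / L /:
  - '/' is a terminal: add '/' and stop

Collecting: FIRST(E) = { '(', '/', ';', 'id' }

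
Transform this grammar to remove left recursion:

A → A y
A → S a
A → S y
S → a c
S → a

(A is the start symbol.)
A is directly left-recursive. The standard transformation for
  A → A α₁ | ... | A α_m | β₁ | ... | β_n
is
  A  → β₁ A' | ... | β_n A'
  A' → α₁ A' | ... | α_m A' | ε

A → S a becomes A → S a A'
A → S y becomes A → S y A'
A → A y becomes A' → y A'
Add A' → ε

Productions for other non-terminals are unchanged:
  S → a c
  S → a

Resulting grammar:
A → S a A'
A → S y A'
A' → y A'
A' → ε
S → a c
S → a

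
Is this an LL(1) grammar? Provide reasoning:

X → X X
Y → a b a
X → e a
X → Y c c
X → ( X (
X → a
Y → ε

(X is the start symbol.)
Relevant sets:
  FIRST(X) = { '(', 'a', 'c', 'e' }
  FIRST(Y) = { 'a', ε }
  FOLLOW(Y) = { 'c' }

For X:
  PREDICT(X → X X) = { '(', 'a', 'c', 'e' }
  PREDICT(X → e a) = { 'e' }
  PREDICT(X → Y c c) = { 'a', 'c' }
  PREDICT(X → '(' X '(') = { '(' }
  PREDICT(X → a) = { 'a' }
For Y:
  PREDICT(Y → a b a) = { 'a' }
  PREDICT(Y → ε) = { 'c' }

Conflict found: Predict set conflict for X: { 'e' }
The grammar is NOT LL(1).

Answer: No. Predict set conflict for X: { 'e' }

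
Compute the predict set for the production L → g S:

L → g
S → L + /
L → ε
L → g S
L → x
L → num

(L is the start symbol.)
{ 'g' }

PREDICT(L → g S) = (FIRST(RHS) \ {ε}) ∪ (FOLLOW(L) if ε ∈ FIRST(RHS), i.e. RHS ⇒* ε)
FIRST(g S) = { 'g' }
ε ∉ FIRST(g S), so FOLLOW(L) is not added.
PREDICT(L → g S) = { 'g' }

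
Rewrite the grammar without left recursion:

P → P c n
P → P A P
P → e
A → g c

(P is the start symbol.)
P is directly left-recursive. The standard transformation for
  A → A α₁ | ... | A α_m | β₁ | ... | β_n
is
  A  → β₁ A' | ... | β_n A'
  A' → α₁ A' | ... | α_m A' | ε

P → e becomes P → e P'
P → P c n becomes P' → c n P'
P → P A P becomes P' → A P P'
Add P' → ε

Productions for other non-terminals are unchanged:
  A → g c

Resulting grammar:
P → e P'
P' → c n P'
P' → A P P'
P' → ε
A → g c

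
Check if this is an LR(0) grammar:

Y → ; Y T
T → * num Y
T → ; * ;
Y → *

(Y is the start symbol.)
A grammar is LR(0) if no state in the canonical LR(0) collection has:
  - both a shift item (dot before a terminal) and a complete item (shift-reduce conflict), or
  - two or more complete items (reduce-reduce conflict; the accept item [Y' → Y .] counts as a complete item here).

Augment with Y' → Y and build the canonical LR(0) collection (I0 = CLOSURE({[Y' → . Y]}), then GOTO on every symbol after a dot until no new states appear). It has 12 states:
  I0: { [Y → . *], [Y → . ; Y T], [Y' → . Y] }  — shift
  I1: { [Y → * .] }  — reduce
  I2: { [Y → . *], [Y → . ; Y T], [Y → ; . Y T] }  — shift
  I3: { [Y' → Y .] }  — accept
  I4: { [T → . * num Y], [T → . ; * ;], [Y → ; Y . T] }  — shift
  I5: { [T → * . num Y] }  — shift
  I6: { [T → ; . * ;] }  — shift
  I7: { [Y → ; Y T .] }  — reduce
  I8: { [T → ; * . ;] }  — shift
  I9: { [T → ; * ; .] }  — reduce
  I10: { [T → * num . Y], [Y → . *], [Y → . ; Y T] }  — shift
  I11: { [T → * num Y .] }  — reduce

Every state is either a pure shift/goto state or contains exactly one complete item and nothing to shift — no conflicts. The grammar is LR(0).

Answer: Yes, the grammar is LR(0)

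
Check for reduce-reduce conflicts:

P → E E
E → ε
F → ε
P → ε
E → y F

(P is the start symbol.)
Augment with P' → P and build the canonical LR(0) collection (I0 = CLOSURE({[P' → . P]}), then GOTO on every symbol after a dot until no new states appear). It has 6 states:
  I0: { [E → . y F], [E → .], [P → . E E], [P → .], [P' → . P] }  — shift, 2 reduces
  I1: { [E → . y F], [E → .], [P → E . E] }  — shift, reduce
  I2: { [P' → P .] }  — accept
  I3: { [E → y . F], [F → .] }  — reduce
  I4: { [E → y F .] }  — reduce
  I5: { [P → E E .] }  — reduce

I0 contains complete items [E → .], [P → .] — reduce-reduce conflict.

Answer: Yes — I0: [E → .] vs [P → .]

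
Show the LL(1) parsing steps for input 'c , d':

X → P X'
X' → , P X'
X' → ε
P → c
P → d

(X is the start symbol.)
Stack is shown with the top on the left.

Stack     Input    Action
-------------------------
X $       c , d $  output X → P X'
P X' $    c , d $  output P → c
c X' $    c , d $  match 'c'
X' $      , d $    output X' → , P X'
, P X' $  , d $    match ','
P X' $    d $      output P → d
d X' $    d $      match 'd'
X' $      $        output X' → ε
$         $        accept

The string is accepted.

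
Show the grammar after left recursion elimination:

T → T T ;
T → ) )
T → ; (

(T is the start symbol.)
T → ) ) T'
T → ; ( T'
T' → T ; T'
T' → ε

T is directly left-recursive. The standard transformation for
  A → A α₁ | ... | A α_m | β₁ | ... | β_n
is
  A  → β₁ A' | ... | β_n A'
  A' → α₁ A' | ... | α_m A' | ε

T → ) ) becomes T → ) ) T'
T → ; ( becomes T → ; ( T'
T → T T ; becomes T' → T ; T'
Add T' → ε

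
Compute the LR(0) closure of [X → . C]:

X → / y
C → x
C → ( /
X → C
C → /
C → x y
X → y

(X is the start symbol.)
To compute CLOSURE, for each item [A → α.Bβ] where B is a non-terminal, add [B → .γ] for all productions B → γ; repeat for the newly added items until nothing changes.

Start with: [X → . C]
  [X → . C] has the dot before C: add [C → . x], [C → . ( /], [C → . /], [C → . x y]
No further items can be added.

CLOSURE = { [C → . ( /], [C → . /], [C → . x y], [C → . x], [X → . C] }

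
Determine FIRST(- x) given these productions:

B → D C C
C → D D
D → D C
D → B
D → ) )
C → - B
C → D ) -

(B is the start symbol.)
To compute FIRST(- x), process the symbols left to right:
Symbol - is a terminal. Add '-' and stop.
FIRST(- x) = { '-' }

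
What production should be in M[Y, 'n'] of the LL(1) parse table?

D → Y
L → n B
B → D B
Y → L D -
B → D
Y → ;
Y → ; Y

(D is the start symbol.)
Y → L D -

To find M[Y, 'n'], we find productions for Y where 'n' is in the predict set (PREDICT(N → α) = (FIRST(α) \ {ε}) ∪ (FOLLOW(N) if α ⇒* ε)).

Relevant sets:
  FIRST(L) = { 'n' }

Y → L D -: PREDICT = { 'n' }
  'n' is in predict set, so this production goes in M[Y, 'n']
Y → ;: PREDICT = { ';' }
Y → ; Y: PREDICT = { ';' }

M[Y, 'n'] = Y → L D -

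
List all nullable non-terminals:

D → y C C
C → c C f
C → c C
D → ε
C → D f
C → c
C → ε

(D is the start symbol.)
{ 'C', 'D' }

A non-terminal is nullable if it can derive ε (the empty string): either it has an ε-production, or it has a production whose right-hand side consists entirely of nullable non-terminals.

ε-productions: D → ε, C → ε
So D, C are immediately nullable.
Every non-terminal is now nullable.
Nullable = { 'C', 'D' }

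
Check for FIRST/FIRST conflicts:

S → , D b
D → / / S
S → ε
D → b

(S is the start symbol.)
No FIRST/FIRST conflicts.

A FIRST/FIRST conflict occurs when two productions N → α and N → β for the same non-terminal have FIRST(α) ∩ FIRST(β) ≠ ∅ (with ε ∈ FIRST of a nullable right-hand side, so two nullable alternatives also conflict).

Productions for S:
  S → , D b: FIRST = { ',' }
  S → ε: FIRST = { ε }
Productions for D:
  D → / / S: FIRST = { '/' }
  D → b: FIRST = { 'b' }

All alternatives of each non-terminal have pairwise disjoint FIRST sets.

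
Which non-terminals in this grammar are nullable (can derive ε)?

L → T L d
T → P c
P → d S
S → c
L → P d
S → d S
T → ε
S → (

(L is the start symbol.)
{ 'T' }

ε-productions: T → ε
So T is immediately nullable.
No further non-terminal can be added: every production for the remaining non-terminals contains a terminal or a non-nullable non-terminal.
Nullable = { 'T' }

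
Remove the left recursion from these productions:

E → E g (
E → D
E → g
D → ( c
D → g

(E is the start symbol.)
E → D E'
E → g E'
E' → g ( E'
E' → ε
D → ( c
D → g

E is directly left-recursive. The standard transformation for
  A → A α₁ | ... | A α_m | β₁ | ... | β_n
is
  A  → β₁ A' | ... | β_n A'
  A' → α₁ A' | ... | α_m A' | ε

E → D becomes E → D E'
E → g becomes E → g E'
E → E g ( becomes E' → g ( E'
Add E' → ε

Productions for other non-terminals are unchanged:
  D → ( c
  D → g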